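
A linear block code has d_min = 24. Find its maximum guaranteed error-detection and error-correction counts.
(a) Detection requires d_min ≥ e+1, so e ≤ d_min − 1 = 23.
(b) Correction requires d_min ≥ 2t+1, so t ≤ ⌊(d_min − 1)/2⌋ = ⌊23/2⌋ = 11.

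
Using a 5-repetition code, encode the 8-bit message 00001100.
Repeat each bit 5× and concatenate:
0→00000  0→00000  0→00000  0→00000  1→11111  1→11111  0→00000  0→00000
Codeword = 0000000000000000000011111111110000000000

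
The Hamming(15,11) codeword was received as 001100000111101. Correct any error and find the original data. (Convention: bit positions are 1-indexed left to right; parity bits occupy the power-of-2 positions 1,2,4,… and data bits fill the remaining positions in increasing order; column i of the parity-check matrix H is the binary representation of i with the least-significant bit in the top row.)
Syndrome s = H · r^T (mod 2), r = 001100000111101:
  s[0] = (101010101010101)·(001100000111101) mod 2 = 0+0+1+0+0+0+0+0+0+0+1+0+1+0+1 mod 2 = 0
  s[1] = (011001100110011)·(001100000111101) mod 2 = 0+0+1+0+0+0+0+0+0+1+1+0+0+0+1 mod 2 = 0
  s[2] = (000111100001111)·(001100000111101) mod 2 = 0+0+0+1+0+0+0+0+0+0+0+1+1+0+1 mod 2 = 0
  s[3] = (000000011111111)·(001100000111101) mod 2 = 0+0+0+0+0+0+0+0+0+1+1+1+1+0+1 mod 2 = 1
Syndrome = 0001
Column 8 of H equals this syndrome → error at bit 8 (1-indexed).
Flip bit 8: 001100000111101 → 001100010111101
Extract data bits at positions {3,5,6,7,9,10,11,12,13,14,15}: 10000111101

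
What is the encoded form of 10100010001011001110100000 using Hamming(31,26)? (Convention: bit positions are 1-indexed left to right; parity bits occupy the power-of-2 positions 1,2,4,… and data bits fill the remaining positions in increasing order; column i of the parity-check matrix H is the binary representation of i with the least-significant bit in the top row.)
Codeword c = d · G (mod 2), d = 10100010001011001110100000:
  c[0] = d·G[:,0] = (10100010001011001110100000)·(11011010101101010101010101) mod 2 = 1+0+0+0+0+0+1+0+0+0+1+0+0+1+0+0+0+1+0+0+0+0+0+0+0+0 mod 2 = 1
  c[1] = d·G[:,1] = (10100010001011001110100000)·(10110110011011001100110011) mod 2 = 1+0+1+0+0+0+1+0+0+0+1+0+1+1+0+0+1+1+0+0+1+0+0+0+0+0 mod 2 = 1
  c[2] = d·G[:,2] = (10100010001011001110100000)·(10000000000000000000000000) mod 2 = 1+0+0+0+0+0+0+0+0+0+0+0+0+0+0+0+0+0+0+0+0+0+0+0+0+0 mod 2 = 1
  c[3] = d·G[:,3] = (10100010001011001110100000)·(01110001111000111100001111) mod 2 = 0+0+1+0+0+0+0+0+0+0+1+0+0+0+0+0+1+1+0+0+0+0+0+0+0+0 mod 2 = 0
  c[4] = d·G[:,4] = (10100010001011001110100000)·(01000000000000000000000000) mod 2 = 0+0+0+0+0+0+0+0+0+0+0+0+0+0+0+0+0+0+0+0+0+0+0+0+0+0 mod 2 = 0
  c[5] = d·G[:,5] = (10100010001011001110100000)·(00100000000000000000000000) mod 2 = 0+0+1+0+0+0+0+0+0+0+0+0+0+0+0+0+0+0+0+0+0+0+0+0+0+0 mod 2 = 1
  c[6] = d·G[:,6] = (10100010001011001110100000)·(00010000000000000000000000) mod 2 = 0+0+0+0+0+0+0+0+0+0+0+0+0+0+0+0+0+0+0+0+0+0+0+0+0+0 mod 2 = 0
  c[7] = d·G[:,7] = (10100010001011001110100000)·(00001111111000000011111111) mod 2 = 0+0+0+0+0+0+1+0+0+0+1+0+0+0+0+0+0+0+1+0+1+0+0+0+0+0 mod 2 = 0
  c[8] = d·G[:,8] = (10100010001011001110100000)·(00001000000000000000000000) mod 2 = 0+0+0+0+0+0+0+0+0+0+0+0+0+0+0+0+0+0+0+0+0+0+0+0+0+0 mod 2 = 0
  c[9] = d·G[:,9] = (10100010001011001110100000)·(00000100000000000000000000) mod 2 = 0+0+0+0+0+0+0+0+0+0+0+0+0+0+0+0+0+0+0+0+0+0+0+0+0+0 mod 2 = 0
  c[10] = d·G[:,10] = (10100010001011001110100000)·(00000010000000000000000000) mod 2 = 0+0+0+0+0+0+1+0+0+0+0+0+0+0+0+0+0+0+0+0+0+0+0+0+0+0 mod 2 = 1
  c[11] = d·G[:,11] = (10100010001011001110100000)·(00000001000000000000000000) mod 2 = 0+0+0+0+0+0+0+0+0+0+0+0+0+0+0+0+0+0+0+0+0+0+0+0+0+0 mod 2 = 0
  c[12] = d·G[:,12] = (10100010001011001110100000)·(00000000100000000000000000) mod 2 = 0+0+0+0+0+0+0+0+0+0+0+0+0+0+0+0+0+0+0+0+0+0+0+0+0+0 mod 2 = 0
  c[13] = d·G[:,13] = (10100010001011001110100000)·(00000000010000000000000000) mod 2 = 0+0+0+0+0+0+0+0+0+0+0+0+0+0+0+0+0+0+0+0+0+0+0+0+0+0 mod 2 = 0
  c[14] = d·G[:,14] = (10100010001011001110100000)·(00000000001000000000000000) mod 2 = 0+0+0+0+0+0+0+0+0+0+1+0+0+0+0+0+0+0+0+0+0+0+0+0+0+0 mod 2 = 1
  c[15] = d·G[:,15] = (10100010001011001110100000)·(00000000000111111111111111) mod 2 = 0+0+0+0+0+0+0+0+0+0+0+0+1+1+0+0+1+1+1+0+1+0+0+0+0+0 mod 2 = 0
  c[16] = d·G[:,16] = (10100010001011001110100000)·(00000000000100000000000000) mod 2 = 0+0+0+0+0+0+0+0+0+0+0+0+0+0+0+0+0+0+0+0+0+0+0+0+0+0 mod 2 = 0
  c[17] = d·G[:,17] = (10100010001011001110100000)·(00000000000010000000000000) mod 2 = 0+0+0+0+0+0+0+0+0+0+0+0+1+0+0+0+0+0+0+0+0+0+0+0+0+0 mod 2 = 1
  c[18] = d·G[:,18] = (10100010001011001110100000)·(00000000000001000000000000) mod 2 = 0+0+0+0+0+0+0+0+0+0+0+0+0+1+0+0+0+0+0+0+0+0+0+0+0+0 mod 2 = 1
  c[19] = d·G[:,19] = (10100010001011001110100000)·(00000000000000100000000000) mod 2 = 0+0+0+0+0+0+0+0+0+0+0+0+0+0+0+0+0+0+0+0+0+0+0+0+0+0 mod 2 = 0
  c[20] = d·G[:,20] = (10100010001011001110100000)·(00000000000000010000000000) mod 2 = 0+0+0+0+0+0+0+0+0+0+0+0+0+0+0+0+0+0+0+0+0+0+0+0+0+0 mod 2 = 0
  c[21] = d·G[:,21] = (10100010001011001110100000)·(00000000000000001000000000) mod 2 = 0+0+0+0+0+0+0+0+0+0+0+0+0+0+0+0+1+0+0+0+0+0+0+0+0+0 mod 2 = 1
  c[22] = d·G[:,22] = (10100010001011001110100000)·(00000000000000000100000000) mod 2 = 0+0+0+0+0+0+0+0+0+0+0+0+0+0+0+0+0+1+0+0+0+0+0+0+0+0 mod 2 = 1
  c[23] = d·G[:,23] = (10100010001011001110100000)·(00000000000000000010000000) mod 2 = 0+0+0+0+0+0+0+0+0+0+0+0+0+0+0+0+0+0+1+0+0+0+0+0+0+0 mod 2 = 1
  c[24] = d·G[:,24] = (10100010001011001110100000)·(00000000000000000001000000) mod 2 = 0+0+0+0+0+0+0+0+0+0+0+0+0+0+0+0+0+0+0+0+0+0+0+0+0+0 mod 2 = 0
  c[25] = d·G[:,25] = (10100010001011001110100000)·(00000000000000000000100000) mod 2 = 0+0+0+0+0+0+0+0+0+0+0+0+0+0+0+0+0+0+0+0+1+0+0+0+0+0 mod 2 = 1
  c[26] = d·G[:,26] = (10100010001011001110100000)·(00000000000000000000010000) mod 2 = 0+0+0+0+0+0+0+0+0+0+0+0+0+0+0+0+0+0+0+0+0+0+0+0+0+0 mod 2 = 0
  c[27] = d·G[:,27] = (10100010001011001110100000)·(00000000000000000000001000) mod 2 = 0+0+0+0+0+0+0+0+0+0+0+0+0+0+0+0+0+0+0+0+0+0+0+0+0+0 mod 2 = 0
  c[28] = d·G[:,28] = (10100010001011001110100000)·(00000000000000000000000100) mod 2 = 0+0+0+0+0+0+0+0+0+0+0+0+0+0+0+0+0+0+0+0+0+0+0+0+0+0 mod 2 = 0
  c[29] = d·G[:,29] = (10100010001011001110100000)·(00000000000000000000000010) mod 2 = 0+0+0+0+0+0+0+0+0+0+0+0+0+0+0+0+0+0+0+0+0+0+0+0+0+0 mod 2 = 0
  c[30] = d·G[:,30] = (10100010001011001110100000)·(00000000000000000000000001) mod 2 = 0+0+0+0+0+0+0+0+0+0+0+0+0+0+0+0+0+0+0+0+0+0+0+0+0+0 mod 2 = 0
Codeword = 1110010000100010011001110100000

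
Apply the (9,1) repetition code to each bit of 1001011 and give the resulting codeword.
Repeat each bit 9× and concatenate:
1→111111111  0→000000000  0→000000000  1→111111111  0→000000000  1→111111111  1→111111111
Codeword = 111111111000000000000000000111111111000000000111111111111111111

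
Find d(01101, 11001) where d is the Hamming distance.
XOR = 10100, count of 1s = 2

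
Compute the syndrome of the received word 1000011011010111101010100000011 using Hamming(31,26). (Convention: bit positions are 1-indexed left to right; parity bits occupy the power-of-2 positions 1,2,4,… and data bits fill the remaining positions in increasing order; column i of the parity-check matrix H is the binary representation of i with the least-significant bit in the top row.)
Syndrome s = H · r^T (mod 2), r = 1000011011010111101010100000011:
  s[0] = (1010101010101010101010101010101)·(1000011011010111101010100000011) mod 2 = 1+0+0+0+0+0+1+0+1+0+0+0+0+0+1+0+1+0+1+0+1+0+1+0+0+0+0+0+0+0+1 mod 2 = 1
  s[1] = (0110011001100110011001100110011)·(1000011011010111101010100000011) mod 2 = 0+0+0+0+0+1+1+0+0+1+0+0+0+1+1+0+0+0+1+0+0+0+1+0+0+0+0+0+0+1+1 mod 2 = 1
  s[2] = (0001111000011110000111100001111)·(1000011011010111101010100000011) mod 2 = 0+0+0+0+0+1+1+0+0+0+0+1+0+1+1+0+0+0+0+0+1+0+1+0+0+0+0+0+0+1+1 mod 2 = 1
  s[3] = (0000000111111110000000011111111)·(1000011011010111101010100000011) mod 2 = 0+0+0+0+0+0+0+0+1+1+0+1+0+1+1+0+0+0+0+0+0+0+0+0+0+0+0+0+0+1+1 mod 2 = 1
  s[4] = (0000000000000001111111111111111)·(1000011011010111101010100000011) mod 2 = 0+0+0+0+0+0+0+0+0+0+0+0+0+0+0+1+1+0+1+0+1+0+1+0+0+0+0+0+0+1+1 mod 2 = 1
Syndrome = 11111
Non-zero syndrome: error at position 31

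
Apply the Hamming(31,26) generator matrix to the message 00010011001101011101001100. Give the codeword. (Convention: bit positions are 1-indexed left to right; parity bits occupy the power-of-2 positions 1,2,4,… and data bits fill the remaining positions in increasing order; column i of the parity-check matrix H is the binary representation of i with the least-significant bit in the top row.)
Codeword c = d · G (mod 2), d = 00010011001101011101001100:
  c[0] = d·G[:,0] = (00010011001101011101001100)·(11011010101101010101010101) mod 2 = 0+0+0+1+0+0+1+0+0+0+1+1+0+1+0+1+0+1+0+1+0+0+0+1+0+0 mod 2 = 1
  c[1] = d·G[:,1] = (00010011001101011101001100)·(10110110011011001100110011) mod 2 = 0+0+0+1+0+0+1+0+0+0+1+0+0+1+0+0+1+1+0+0+0+0+0+0+0+0 mod 2 = 0
  c[2] = d·G[:,2] = (00010011001101011101001100)·(10000000000000000000000000) mod 2 = 0+0+0+0+0+0+0+0+0+0+0+0+0+0+0+0+0+0+0+0+0+0+0+0+0+0 mod 2 = 0
  c[3] = d·G[:,3] = (00010011001101011101001100)·(01110001111000111100001111) mod 2 = 0+0+0+1+0+0+0+1+0+0+1+0+0+0+0+1+1+1+0+0+0+0+1+1+0+0 mod 2 = 0
  c[4] = d·G[:,4] = (00010011001101011101001100)·(01000000000000000000000000) mod 2 = 0+0+0+0+0+0+0+0+0+0+0+0+0+0+0+0+0+0+0+0+0+0+0+0+0+0 mod 2 = 0
  c[5] = d·G[:,5] = (00010011001101011101001100)·(00100000000000000000000000) mod 2 = 0+0+0+0+0+0+0+0+0+0+0+0+0+0+0+0+0+0+0+0+0+0+0+0+0+0 mod 2 = 0
  c[6] = d·G[:,6] = (00010011001101011101001100)·(00010000000000000000000000) mod 2 = 0+0+0+1+0+0+0+0+0+0+0+0+0+0+0+0+0+0+0+0+0+0+0+0+0+0 mod 2 = 1
  c[7] = d·G[:,7] = (00010011001101011101001100)·(00001111111000000011111111) mod 2 = 0+0+0+0+0+0+1+1+0+0+1+0+0+0+0+0+0+0+0+1+0+0+1+1+0+0 mod 2 = 0
  c[8] = d·G[:,8] = (00010011001101011101001100)·(00001000000000000000000000) mod 2 = 0+0+0+0+0+0+0+0+0+0+0+0+0+0+0+0+0+0+0+0+0+0+0+0+0+0 mod 2 = 0
  c[9] = d·G[:,9] = (00010011001101011101001100)·(00000100000000000000000000) mod 2 = 0+0+0+0+0+0+0+0+0+0+0+0+0+0+0+0+0+0+0+0+0+0+0+0+0+0 mod 2 = 0
  c[10] = d·G[:,10] = (00010011001101011101001100)·(00000010000000000000000000) mod 2 = 0+0+0+0+0+0+1+0+0+0+0+0+0+0+0+0+0+0+0+0+0+0+0+0+0+0 mod 2 = 1
  c[11] = d·G[:,11] = (00010011001101011101001100)·(00000001000000000000000000) mod 2 = 0+0+0+0+0+0+0+1+0+0+0+0+0+0+0+0+0+0+0+0+0+0+0+0+0+0 mod 2 = 1
  c[12] = d·G[:,12] = (00010011001101011101001100)·(00000000100000000000000000) mod 2 = 0+0+0+0+0+0+0+0+0+0+0+0+0+0+0+0+0+0+0+0+0+0+0+0+0+0 mod 2 = 0
  c[13] = d·G[:,13] = (00010011001101011101001100)·(00000000010000000000000000) mod 2 = 0+0+0+0+0+0+0+0+0+0+0+0+0+0+0+0+0+0+0+0+0+0+0+0+0+0 mod 2 = 0
  c[14] = d·G[:,14] = (00010011001101011101001100)·(00000000001000000000000000) mod 2 = 0+0+0+0+0+0+0+0+0+0+1+0+0+0+0+0+0+0+0+0+0+0+0+0+0+0 mod 2 = 1
  c[15] = d·G[:,15] = (00010011001101011101001100)·(00000000000111111111111111) mod 2 = 0+0+0+0+0+0+0+0+0+0+0+1+0+1+0+1+1+1+0+1+0+0+1+1+0+0 mod 2 = 0
  c[16] = d·G[:,16] = (00010011001101011101001100)·(00000000000100000000000000) mod 2 = 0+0+0+0+0+0+0+0+0+0+0+1+0+0+0+0+0+0+0+0+0+0+0+0+0+0 mod 2 = 1
  c[17] = d·G[:,17] = (00010011001101011101001100)·(00000000000010000000000000) mod 2 = 0+0+0+0+0+0+0+0+0+0+0+0+0+0+0+0+0+0+0+0+0+0+0+0+0+0 mod 2 = 0
  c[18] = d·G[:,18] = (00010011001101011101001100)·(00000000000001000000000000) mod 2 = 0+0+0+0+0+0+0+0+0+0+0+0+0+1+0+0+0+0+0+0+0+0+0+0+0+0 mod 2 = 1
  c[19] = d·G[:,19] = (00010011001101011101001100)·(00000000000000100000000000) mod 2 = 0+0+0+0+0+0+0+0+0+0+0+0+0+0+0+0+0+0+0+0+0+0+0+0+0+0 mod 2 = 0
  c[20] = d·G[:,20] = (00010011001101011101001100)·(00000000000000010000000000) mod 2 = 0+0+0+0+0+0+0+0+0+0+0+0+0+0+0+1+0+0+0+0+0+0+0+0+0+0 mod 2 = 1
  c[21] = d·G[:,21] = (00010011001101011101001100)·(00000000000000001000000000) mod 2 = 0+0+0+0+0+0+0+0+0+0+0+0+0+0+0+0+1+0+0+0+0+0+0+0+0+0 mod 2 = 1
  c[22] = d·G[:,22] = (00010011001101011101001100)·(00000000000000000100000000) mod 2 = 0+0+0+0+0+0+0+0+0+0+0+0+0+0+0+0+0+1+0+0+0+0+0+0+0+0 mod 2 = 1
  c[23] = d·G[:,23] = (00010011001101011101001100)·(00000000000000000010000000) mod 2 = 0+0+0+0+0+0+0+0+0+0+0+0+0+0+0+0+0+0+0+0+0+0+0+0+0+0 mod 2 = 0
  c[24] = d·G[:,24] = (00010011001101011101001100)·(00000000000000000001000000) mod 2 = 0+0+0+0+0+0+0+0+0+0+0+0+0+0+0+0+0+0+0+1+0+0+0+0+0+0 mod 2 = 1
  c[25] = d·G[:,25] = (00010011001101011101001100)·(00000000000000000000100000) mod 2 = 0+0+0+0+0+0+0+0+0+0+0+0+0+0+0+0+0+0+0+0+0+0+0+0+0+0 mod 2 = 0
  c[26] = d·G[:,26] = (00010011001101011101001100)·(00000000000000000000010000) mod 2 = 0+0+0+0+0+0+0+0+0+0+0+0+0+0+0+0+0+0+0+0+0+0+0+0+0+0 mod 2 = 0
  c[27] = d·G[:,27] = (00010011001101011101001100)·(00000000000000000000001000) mod 2 = 0+0+0+0+0+0+0+0+0+0+0+0+0+0+0+0+0+0+0+0+0+0+1+0+0+0 mod 2 = 1
  c[28] = d·G[:,28] = (00010011001101011101001100)·(00000000000000000000000100) mod 2 = 0+0+0+0+0+0+0+0+0+0+0+0+0+0+0+0+0+0+0+0+0+0+0+1+0+0 mod 2 = 1
  c[29] = d·G[:,29] = (00010011001101011101001100)·(00000000000000000000000010) mod 2 = 0+0+0+0+0+0+0+0+0+0+0+0+0+0+0+0+0+0+0+0+0+0+0+0+0+0 mod 2 = 0
  c[30] = d·G[:,30] = (00010011001101011101001100)·(00000000000000000000000001) mod 2 = 0+0+0+0+0+0+0+0+0+0+0+0+0+0+0+0+0+0+0+0+0+0+0+0+0+0 mod 2 = 0
Codeword = 1000001000110010101011101001100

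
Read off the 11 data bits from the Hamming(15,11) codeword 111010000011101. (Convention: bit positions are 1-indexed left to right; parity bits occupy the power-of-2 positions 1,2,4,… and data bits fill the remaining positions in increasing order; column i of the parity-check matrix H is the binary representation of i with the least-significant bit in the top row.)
Parity bits occupy power-of-2 positions; data bits are at positions {3,5,6,7,9,10,11,12,13,14,15} (1-indexed).
Extract: c[3]=1 c[5]=1 c[6]=0 c[7]=0 c[9]=0 c[10]=0 c[11]=1 c[12]=1 c[13]=1 c[14]=0 c[15]=1
Data = 11000011101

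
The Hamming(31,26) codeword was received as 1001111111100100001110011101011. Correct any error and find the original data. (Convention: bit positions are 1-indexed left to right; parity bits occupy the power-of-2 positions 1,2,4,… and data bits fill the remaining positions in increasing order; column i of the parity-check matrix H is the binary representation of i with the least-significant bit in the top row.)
Syndrome s = H · r^T (mod 2), r = 1001111111100100001110011101011:
  s[0] = (1010101010101010101010101010101)·(1001111111100100001110011101011) mod 2 = 1+0+0+0+1+0+1+0+1+0+1+0+0+0+0+0+0+0+1+0+1+0+0+0+1+0+0+0+0+0+1 mod 2 = 1
  s[1] = (0110011001100110011001100110011)·(1001111111100100001110011101011) mod 2 = 0+0+0+0+0+1+1+0+0+1+1+0+0+1+0+0+0+0+1+0+0+0+0+0+0+1+0+0+0+1+1 mod 2 = 1
  s[2] = (0001111000011110000111100001111)·(1001111111100100001110011101011) mod 2 = 0+0+0+1+1+1+1+0+0+0+0+0+0+1+0+0+0+0+0+1+1+0+0+0+0+0+0+1+0+1+1 mod 2 = 0
  s[3] = (0000000111111110000000011111111)·(1001111111100100001110011101011) mod 2 = 0+0+0+0+0+0+0+1+1+1+1+0+0+1+0+0+0+0+0+0+0+0+0+1+1+1+0+1+0+1+1 mod 2 = 1
  s[4] = (0000000000000001111111111111111)·(1001111111100100001110011101011) mod 2 = 0+0+0+0+0+0+0+0+0+0+0+0+0+0+0+0+0+0+1+1+1+0+0+1+1+1+0+1+0+1+1 mod 2 = 1
Syndrome = 11011
Column 27 of H equals this syndrome → error at bit 27 (1-indexed).
Flip bit 27: 1001111111100100001110011101011 → 1001111111100100001110011111011
Extract data bits at positions {3,5,6,7,9,10,11,12,13,14,15,17,18,19,20,21,22,23,24,25,26,27,28,29,30,31}: 01111110010001110011111011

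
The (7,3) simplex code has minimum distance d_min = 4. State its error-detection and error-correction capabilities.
Detection only: up to d_min − 1 = 3 errors.
Correction: up to ⌊(d_min − 1)/2⌋ = ⌊3/2⌋ = 1 errors.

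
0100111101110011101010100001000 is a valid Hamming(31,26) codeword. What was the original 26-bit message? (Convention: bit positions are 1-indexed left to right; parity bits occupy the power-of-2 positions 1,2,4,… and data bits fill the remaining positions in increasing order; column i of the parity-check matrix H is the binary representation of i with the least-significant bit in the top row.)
Parity bits occupy power-of-2 positions; data bits are at positions {3,5,6,7,9,10,11,12,13,14,15,17,18,19,20,21,22,23,24,25,26,27,28,29,30,31} (1-indexed).
Extract: c[3]=0 c[5]=1 c[6]=1 c[7]=1 c[9]=0 c[10]=1 c[11]=1 c[12]=1 c[13]=0 c[14]=0 c[15]=1 c[17]=1 c[18]=0 c[19]=1 c[20]=0 c[21]=1 c[22]=0 c[23]=1 c[24]=0 c[25]=0 c[26]=0 c[27]=0 c[28]=1 c[29]=0 c[30]=0 c[31]=0
Data = 01110111001101010100001000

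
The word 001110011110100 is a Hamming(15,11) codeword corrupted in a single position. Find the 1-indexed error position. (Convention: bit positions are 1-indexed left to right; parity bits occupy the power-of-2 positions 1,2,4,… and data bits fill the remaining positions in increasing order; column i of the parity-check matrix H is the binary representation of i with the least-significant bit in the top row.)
Syndrome s = H · r^T (mod 2), r = 001110011110100:
  s[0] = (101010101010101)·(001110011110100) mod 2 = 0+0+1+0+1+0+0+0+1+0+1+0+1+0+0 mod 2 = 1
  s[1] = (011001100110011)·(001110011110100) mod 2 = 0+0+1+0+0+0+0+0+0+1+1+0+0+0+0 mod 2 = 1
  s[2] = (000111100001111)·(001110011110100) mod 2 = 0+0+0+1+1+0+0+0+0+0+0+0+1+0+0 mod 2 = 1
  s[3] = (000000011111111)·(001110011110100) mod 2 = 0+0+0+0+0+0+0+1+1+1+1+0+1+0+0 mod 2 = 1
Syndrome = 1111
Column i of H is the binary representation of i, so the syndrome is the binary index of the flipped bit.
Read s = 1111 with s[0] as LSB: 1·2^0 + 1·2^1 + 1·2^2 + 1·2^3 = 15.
Error is at bit position 15.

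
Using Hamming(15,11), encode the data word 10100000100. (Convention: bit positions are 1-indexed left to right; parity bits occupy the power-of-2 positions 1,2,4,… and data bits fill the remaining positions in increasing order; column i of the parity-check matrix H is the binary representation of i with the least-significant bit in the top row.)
Codeword c = d · G (mod 2), d = 10100000100:
  c[0] = d·G[:,0] = (10100000100)·(11011010101) mod 2 = 1+0+0+0+0+0+0+0+1+0+0 mod 2 = 0
  c[1] = d·G[:,1] = (10100000100)·(10110110011) mod 2 = 1+0+1+0+0+0+0+0+0+0+0 mod 2 = 0
  c[2] = d·G[:,2] = (10100000100)·(10000000000) mod 2 = 1+0+0+0+0+0+0+0+0+0+0 mod 2 = 1
  c[3] = d·G[:,3] = (10100000100)·(01110001111) mod 2 = 0+0+1+0+0+0+0+0+1+0+0 mod 2 = 0
  c[4] = d·G[:,4] = (10100000100)·(01000000000) mod 2 = 0+0+0+0+0+0+0+0+0+0+0 mod 2 = 0
  c[5] = d·G[:,5] = (10100000100)·(00100000000) mod 2 = 0+0+1+0+0+0+0+0+0+0+0 mod 2 = 1
  c[6] = d·G[:,6] = (10100000100)·(00010000000) mod 2 = 0+0+0+0+0+0+0+0+0+0+0 mod 2 = 0
  c[7] = d·G[:,7] = (10100000100)·(00001111111) mod 2 = 0+0+0+0+0+0+0+0+1+0+0 mod 2 = 1
  c[8] = d·G[:,8] = (10100000100)·(00001000000) mod 2 = 0+0+0+0+0+0+0+0+0+0+0 mod 2 = 0
  c[9] = d·G[:,9] = (10100000100)·(00000100000) mod 2 = 0+0+0+0+0+0+0+0+0+0+0 mod 2 = 0
  c[10] = d·G[:,10] = (10100000100)·(00000010000) mod 2 = 0+0+0+0+0+0+0+0+0+0+0 mod 2 = 0
  c[11] = d·G[:,11] = (10100000100)·(00000001000) mod 2 = 0+0+0+0+0+0+0+0+0+0+0 mod 2 = 0
  c[12] = d·G[:,12] = (10100000100)·(00000000100) mod 2 = 0+0+0+0+0+0+0+0+1+0+0 mod 2 = 1
  c[13] = d·G[:,13] = (10100000100)·(00000000010) mod 2 = 0+0+0+0+0+0+0+0+0+0+0 mod 2 = 0
  c[14] = d·G[:,14] = (10100000100)·(00000000001) mod 2 = 0+0+0+0+0+0+0+0+0+0+0 mod 2 = 0
Codeword = 001001010000100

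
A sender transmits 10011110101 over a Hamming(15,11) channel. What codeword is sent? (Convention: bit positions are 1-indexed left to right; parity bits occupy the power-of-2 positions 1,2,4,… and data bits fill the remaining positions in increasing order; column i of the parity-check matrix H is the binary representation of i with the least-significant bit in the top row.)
Codeword c = d · G (mod 2), d = 10011110101:
  c[0] = d·G[:,0] = (10011110101)·(11011010101) mod 2 = 1+0+0+1+1+0+1+0+1+0+1 mod 2 = 0
  c[1] = d·G[:,1] = (10011110101)·(10110110011) mod 2 = 1+0+0+1+0+1+1+0+0+0+1 mod 2 = 1
  c[2] = d·G[:,2] = (10011110101)·(10000000000) mod 2 = 1+0+0+0+0+0+0+0+0+0+0 mod 2 = 1
  c[3] = d·G[:,3] = (10011110101)·(01110001111) mod 2 = 0+0+0+1+0+0+0+0+1+0+1 mod 2 = 1
  c[4] = d·G[:,4] = (10011110101)·(01000000000) mod 2 = 0+0+0+0+0+0+0+0+0+0+0 mod 2 = 0
  c[5] = d·G[:,5] = (10011110101)·(00100000000) mod 2 = 0+0+0+0+0+0+0+0+0+0+0 mod 2 = 0
  c[6] = d·G[:,6] = (10011110101)·(00010000000) mod 2 = 0+0+0+1+0+0+0+0+0+0+0 mod 2 = 1
  c[7] = d·G[:,7] = (10011110101)·(00001111111) mod 2 = 0+0+0+0+1+1+1+0+1+0+1 mod 2 = 1
  c[8] = d·G[:,8] = (10011110101)·(00001000000) mod 2 = 0+0+0+0+1+0+0+0+0+0+0 mod 2 = 1
  c[9] = d·G[:,9] = (10011110101)·(00000100000) mod 2 = 0+0+0+0+0+1+0+0+0+0+0 mod 2 = 1
  c[10] = d·G[:,10] = (10011110101)·(00000010000) mod 2 = 0+0+0+0+0+0+1+0+0+0+0 mod 2 = 1
  c[11] = d·G[:,11] = (10011110101)·(00000001000) mod 2 = 0+0+0+0+0+0+0+0+0+0+0 mod 2 = 0
  c[12] = d·G[:,12] = (10011110101)·(00000000100) mod 2 = 0+0+0+0+0+0+0+0+1+0+0 mod 2 = 1
  c[13] = d·G[:,13] = (10011110101)·(00000000010) mod 2 = 0+0+0+0+0+0+0+0+0+0+0 mod 2 = 0
  c[14] = d·G[:,14] = (10011110101)·(00000000001) mod 2 = 0+0+0+0+0+0+0+0+0+0+1 mod 2 = 1
Codeword = 011100111110101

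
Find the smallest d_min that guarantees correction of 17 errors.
Correcting t errors requires d_min ≥ 2t + 1 = 2·17 + 1 = 35.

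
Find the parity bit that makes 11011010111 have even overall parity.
Sum of data bits: 1+1+0+1+1+0+1+0+1+1+1 = 8.
8 mod 2 = 0, so parity bit = 0.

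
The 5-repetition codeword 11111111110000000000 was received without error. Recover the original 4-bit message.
Split into 5-bit blocks: 11111 11111 00000 00000
Data = 1100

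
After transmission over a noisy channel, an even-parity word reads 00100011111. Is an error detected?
Sum of received bits: 0+0+1+0+0+0+1+1+1+1+1 = 6; 6 mod 2 = 0. Result is 0 → no error detected.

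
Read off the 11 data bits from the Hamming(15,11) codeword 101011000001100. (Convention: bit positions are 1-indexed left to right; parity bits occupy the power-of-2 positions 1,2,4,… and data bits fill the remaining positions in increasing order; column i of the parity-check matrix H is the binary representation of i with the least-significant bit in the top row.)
Parity bits occupy power-of-2 positions; data bits are at positions {3,5,6,7,9,10,11,12,13,14,15} (1-indexed).
Extract: c[3]=1 c[5]=1 c[6]=1 c[7]=0 c[9]=0 c[10]=0 c[11]=0 c[12]=1 c[13]=1 c[14]=0 c[15]=0
Data = 11100001100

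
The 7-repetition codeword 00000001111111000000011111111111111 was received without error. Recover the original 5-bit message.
Split into 7-bit blocks: 0000000 1111111 0000000 1111111 1111111
Data = 01011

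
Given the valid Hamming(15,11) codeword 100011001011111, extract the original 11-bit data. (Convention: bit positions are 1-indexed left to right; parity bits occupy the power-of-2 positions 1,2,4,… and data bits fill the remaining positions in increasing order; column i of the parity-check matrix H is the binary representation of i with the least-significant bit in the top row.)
Parity bits occupy power-of-2 positions; data bits are at positions {3,5,6,7,9,10,11,12,13,14,15} (1-indexed).
Extract: c[3]=0 c[5]=1 c[6]=1 c[7]=0 c[9]=1 c[10]=0 c[11]=1 c[12]=1 c[13]=1 c[14]=1 c[15]=1
Data = 01101011111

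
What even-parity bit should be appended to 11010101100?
Sum of data bits: 1+1+0+1+0+1+0+1+1+0+0 = 6.
6 mod 2 = 0, so parity bit = 0.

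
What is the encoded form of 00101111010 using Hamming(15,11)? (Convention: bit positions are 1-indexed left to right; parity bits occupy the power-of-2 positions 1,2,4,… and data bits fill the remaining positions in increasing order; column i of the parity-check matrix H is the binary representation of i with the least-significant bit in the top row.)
Codeword c = d · G (mod 2), d = 00101111010:
  c[0] = d·G[:,0] = (00101111010)·(11011010101) mod 2 = 0+0+0+0+1+0+1+0+0+0+0 mod 2 = 0
  c[1] = d·G[:,1] = (00101111010)·(10110110011) mod 2 = 0+0+1+0+0+1+1+0+0+1+0 mod 2 = 0
  c[2] = d·G[:,2] = (00101111010)·(10000000000) mod 2 = 0+0+0+0+0+0+0+0+0+0+0 mod 2 = 0
  c[3] = d·G[:,3] = (00101111010)·(01110001111) mod 2 = 0+0+1+0+0+0+0+1+0+1+0 mod 2 = 1
  c[4] = d·G[:,4] = (00101111010)·(01000000000) mod 2 = 0+0+0+0+0+0+0+0+0+0+0 mod 2 = 0
  c[5] = d·G[:,5] = (00101111010)·(00100000000) mod 2 = 0+0+1+0+0+0+0+0+0+0+0 mod 2 = 1
  c[6] = d·G[:,6] = (00101111010)·(00010000000) mod 2 = 0+0+0+0+0+0+0+0+0+0+0 mod 2 = 0
  c[7] = d·G[:,7] = (00101111010)·(00001111111) mod 2 = 0+0+0+0+1+1+1+1+0+1+0 mod 2 = 1
  c[8] = d·G[:,8] = (00101111010)·(00001000000) mod 2 = 0+0+0+0+1+0+0+0+0+0+0 mod 2 = 1
  c[9] = d·G[:,9] = (00101111010)·(00000100000) mod 2 = 0+0+0+0+0+1+0+0+0+0+0 mod 2 = 1
  c[10] = d·G[:,10] = (00101111010)·(00000010000) mod 2 = 0+0+0+0+0+0+1+0+0+0+0 mod 2 = 1
  c[11] = d·G[:,11] = (00101111010)·(00000001000) mod 2 = 0+0+0+0+0+0+0+1+0+0+0 mod 2 = 1
  c[12] = d·G[:,12] = (00101111010)·(00000000100) mod 2 = 0+0+0+0+0+0+0+0+0+0+0 mod 2 = 0
  c[13] = d·G[:,13] = (00101111010)·(00000000010) mod 2 = 0+0+0+0+0+0+0+0+0+1+0 mod 2 = 1
  c[14] = d·G[:,14] = (00101111010)·(00000000001) mod 2 = 0+0+0+0+0+0+0+0+0+0+0 mod 2 = 0
Codeword = 000101011111010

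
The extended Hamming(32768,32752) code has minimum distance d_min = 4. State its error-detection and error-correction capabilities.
Detection only: up to d_min − 1 = 3 errors.
Correction: up to ⌊(d_min − 1)/2⌋ = ⌊3/2⌋ = 1 errors.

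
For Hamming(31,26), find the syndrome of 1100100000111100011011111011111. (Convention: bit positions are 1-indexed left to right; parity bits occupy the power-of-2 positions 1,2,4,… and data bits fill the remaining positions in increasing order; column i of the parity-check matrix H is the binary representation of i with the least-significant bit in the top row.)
Syndrome s = H · r^T (mod 2), r = 1100100000111100011011111011111:
  s[0] = (1010101010101010101010101010101)·(1100100000111100011011111011111) mod 2 = 1+0+0+0+1+0+0+0+0+0+1+0+1+0+0+0+0+0+1+0+1+0+1+0+1+0+1+0+1+0+1 mod 2 = 1
  s[1] = (0110011001100110011001100110011)·(1100100000111100011011111011111) mod 2 = 0+1+0+0+0+0+0+0+0+0+1+0+0+1+0+0+0+1+1+0+0+1+1+0+0+0+1+0+0+1+1 mod 2 = 0
  s[2] = (0001111000011110000111100001111)·(1100100000111100011011111011111) mod 2 = 0+0+0+0+1+0+0+0+0+0+0+1+1+1+0+0+0+0+0+0+1+1+1+0+0+0+0+1+1+1+1 mod 2 = 1
  s[3] = (0000000111111110000000011111111)·(1100100000111100011011111011111) mod 2 = 0+0+0+0+0+0+0+0+0+0+1+1+1+1+0+0+0+0+0+0+0+0+0+1+1+0+1+1+1+1+1 mod 2 = 1
  s[4] = (0000000000000001111111111111111)·(1100100000111100011011111011111) mod 2 = 0+0+0+0+0+0+0+0+0+0+0+0+0+0+0+0+0+1+1+0+1+1+1+1+1+0+1+1+1+1+1 mod 2 = 0
Syndrome = 10110
Non-zero syndrome: error at position 13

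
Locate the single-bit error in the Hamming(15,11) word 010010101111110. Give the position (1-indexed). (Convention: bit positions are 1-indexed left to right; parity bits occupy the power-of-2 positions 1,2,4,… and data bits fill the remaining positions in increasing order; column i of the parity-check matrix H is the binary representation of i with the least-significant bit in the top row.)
Syndrome s = H · r^T (mod 2), r = 010010101111110:
  s[0] = (101010101010101)·(010010101111110) mod 2 = 0+0+0+0+1+0+1+0+1+0+1+0+1+0+0 mod 2 = 1
  s[1] = (011001100110011)·(010010101111110) mod 2 = 0+1+0+0+0+0+1+0+0+1+1+0+0+1+0 mod 2 = 1
  s[2] = (000111100001111)·(010010101111110) mod 2 = 0+0+0+0+1+0+1+0+0+0+0+1+1+1+0 mod 2 = 1
  s[3] = (000000011111111)·(010010101111110) mod 2 = 0+0+0+0+0+0+0+0+1+1+1+1+1+1+0 mod 2 = 0
Syndrome = 1110
Column i of H is the binary representation of i, so the syndrome is the binary index of the flipped bit.
Read s = 1110 with s[0] as LSB: 1·2^0 + 1·2^1 + 1·2^2 + 0·2^3 = 7.
Error is at bit position 7.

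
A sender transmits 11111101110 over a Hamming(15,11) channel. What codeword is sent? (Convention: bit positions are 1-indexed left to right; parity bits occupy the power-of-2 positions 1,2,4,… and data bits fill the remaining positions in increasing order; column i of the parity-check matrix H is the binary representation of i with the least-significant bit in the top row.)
Codeword c = d · G (mod 2), d = 11111101110:
  c[0] = d·G[:,0] = (11111101110)·(11011010101) mod 2 = 1+1+0+1+1+0+0+0+1+0+0 mod 2 = 1
  c[1] = d·G[:,1] = (11111101110)·(10110110011) mod 2 = 1+0+1+1+0+1+0+0+0+1+0 mod 2 = 1
  c[2] = d·G[:,2] = (11111101110)·(10000000000) mod 2 = 1+0+0+0+0+0+0+0+0+0+0 mod 2 = 1
  c[3] = d·G[:,3] = (11111101110)·(01110001111) mod 2 = 0+1+1+1+0+0+0+1+1+1+0 mod 2 = 0
  c[4] = d·G[:,4] = (11111101110)·(01000000000) mod 2 = 0+1+0+0+0+0+0+0+0+0+0 mod 2 = 1
  c[5] = d·G[:,5] = (11111101110)·(00100000000) mod 2 = 0+0+1+0+0+0+0+0+0+0+0 mod 2 = 1
  c[6] = d·G[:,6] = (11111101110)·(00010000000) mod 2 = 0+0+0+1+0+0+0+0+0+0+0 mod 2 = 1
  c[7] = d·G[:,7] = (11111101110)·(00001111111) mod 2 = 0+0+0+0+1+1+0+1+1+1+0 mod 2 = 1
  c[8] = d·G[:,8] = (11111101110)·(00001000000) mod 2 = 0+0+0+0+1+0+0+0+0+0+0 mod 2 = 1
  c[9] = d·G[:,9] = (11111101110)·(00000100000) mod 2 = 0+0+0+0+0+1+0+0+0+0+0 mod 2 = 1
  c[10] = d·G[:,10] = (11111101110)·(00000010000) mod 2 = 0+0+0+0+0+0+0+0+0+0+0 mod 2 = 0
  c[11] = d·G[:,11] = (11111101110)·(00000001000) mod 2 = 0+0+0+0+0+0+0+1+0+0+0 mod 2 = 1
  c[12] = d·G[:,12] = (11111101110)·(00000000100) mod 2 = 0+0+0+0+0+0+0+0+1+0+0 mod 2 = 1
  c[13] = d·G[:,13] = (11111101110)·(00000000010) mod 2 = 0+0+0+0+0+0+0+0+0+1+0 mod 2 = 1
  c[14] = d·G[:,14] = (11111101110)·(00000000001) mod 2 = 0+0+0+0+0+0+0+0+0+0+0 mod 2 = 0
Codeword = 111011111101110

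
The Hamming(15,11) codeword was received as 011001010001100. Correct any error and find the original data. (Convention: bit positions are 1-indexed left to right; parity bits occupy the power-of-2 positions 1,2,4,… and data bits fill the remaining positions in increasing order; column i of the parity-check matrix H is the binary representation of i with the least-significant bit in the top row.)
Syndrome s = H · r^T (mod 2), r = 011001010001100:
  s[0] = (101010101010101)·(011001010001100) mod 2 = 0+0+1+0+0+0+0+0+0+0+0+0+1+0+0 mod 2 = 0
  s[1] = (011001100110011)·(011001010001100) mod 2 = 0+1+1+0+0+1+0+0+0+0+0+0+0+0+0 mod 2 = 1
  s[2] = (000111100001111)·(011001010001100) mod 2 = 0+0+0+0+0+1+0+0+0+0+0+1+1+0+0 mod 2 = 1
  s[3] = (000000011111111)·(011001010001100) mod 2 = 0+0+0+0+0+0+0+1+0+0+0+1+1+0+0 mod 2 = 1
Syndrome = 0111
Column 14 of H equals this syndrome → error at bit 14 (1-indexed).
Flip bit 14: 011001010001100 → 011001010001110
Extract data bits at positions {3,5,6,7,9,10,11,12,13,14,15}: 10100001110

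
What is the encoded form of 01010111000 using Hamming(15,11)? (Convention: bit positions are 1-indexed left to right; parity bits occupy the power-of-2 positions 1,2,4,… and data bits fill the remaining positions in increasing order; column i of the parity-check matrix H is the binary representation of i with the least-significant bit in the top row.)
Codeword c = d · G (mod 2), d = 01010111000:
  c[0] = d·G[:,0] = (01010111000)·(11011010101) mod 2 = 0+1+0+1+0+0+1+0+0+0+0 mod 2 = 1
  c[1] = d·G[:,1] = (01010111000)·(10110110011) mod 2 = 0+0+0+1+0+1+1+0+0+0+0 mod 2 = 1
  c[2] = d·G[:,2] = (01010111000)·(10000000000) mod 2 = 0+0+0+0+0+0+0+0+0+0+0 mod 2 = 0
  c[3] = d·G[:,3] = (01010111000)·(01110001111) mod 2 = 0+1+0+1+0+0+0+1+0+0+0 mod 2 = 1
  c[4] = d·G[:,4] = (01010111000)·(01000000000) mod 2 = 0+1+0+0+0+0+0+0+0+0+0 mod 2 = 1
  c[5] = d·G[:,5] = (01010111000)·(00100000000) mod 2 = 0+0+0+0+0+0+0+0+0+0+0 mod 2 = 0
  c[6] = d·G[:,6] = (01010111000)·(00010000000) mod 2 = 0+0+0+1+0+0+0+0+0+0+0 mod 2 = 1
  c[7] = d·G[:,7] = (01010111000)·(00001111111) mod 2 = 0+0+0+0+0+1+1+1+0+0+0 mod 2 = 1
  c[8] = d·G[:,8] = (01010111000)·(00001000000) mod 2 = 0+0+0+0+0+0+0+0+0+0+0 mod 2 = 0
  c[9] = d·G[:,9] = (01010111000)·(00000100000) mod 2 = 0+0+0+0+0+1+0+0+0+0+0 mod 2 = 1
  c[10] = d·G[:,10] = (01010111000)·(00000010000) mod 2 = 0+0+0+0+0+0+1+0+0+0+0 mod 2 = 1
  c[11] = d·G[:,11] = (01010111000)·(00000001000) mod 2 = 0+0+0+0+0+0+0+1+0+0+0 mod 2 = 1
  c[12] = d·G[:,12] = (01010111000)·(00000000100) mod 2 = 0+0+0+0+0+0+0+0+0+0+0 mod 2 = 0
  c[13] = d·G[:,13] = (01010111000)·(00000000010) mod 2 = 0+0+0+0+0+0+0+0+0+0+0 mod 2 = 0
  c[14] = d·G[:,14] = (01010111000)·(00000000001) mod 2 = 0+0+0+0+0+0+0+0+0+0+0 mod 2 = 0
Codeword = 110110110111000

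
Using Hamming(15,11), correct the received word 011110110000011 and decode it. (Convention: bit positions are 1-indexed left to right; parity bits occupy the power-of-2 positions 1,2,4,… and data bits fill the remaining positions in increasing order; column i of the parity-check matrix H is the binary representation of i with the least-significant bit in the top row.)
Syndrome s = H · r^T (mod 2), r = 011110110000011:
  s[0] = (101010101010101)·(011110110000011) mod 2 = 0+0+1+0+1+0+1+0+0+0+0+0+0+0+1 mod 2 = 0
  s[1] = (011001100110011)·(011110110000011) mod 2 = 0+1+1+0+0+0+1+0+0+0+0+0+0+1+1 mod 2 = 1
  s[2] = (000111100001111)·(011110110000011) mod 2 = 0+0+0+1+1+0+1+0+0+0+0+0+0+1+1 mod 2 = 1
  s[3] = (000000011111111)·(011110110000011) mod 2 = 0+0+0+0+0+0+0+1+0+0+0+0+0+1+1 mod 2 = 1
Syndrome = 0111
Column 14 of H equals this syndrome → error at bit 14 (1-indexed).
Flip bit 14: 011110110000011 → 011110110000001
Extract data bits at positions {3,5,6,7,9,10,11,12,13,14,15}: 11010000001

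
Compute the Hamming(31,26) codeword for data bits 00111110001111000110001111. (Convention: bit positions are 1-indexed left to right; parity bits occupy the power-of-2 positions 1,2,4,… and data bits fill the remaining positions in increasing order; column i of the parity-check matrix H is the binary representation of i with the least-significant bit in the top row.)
Codeword c = d · G (mod 2), d = 00111110001111000110001111:
  c[0] = d·G[:,0] = (00111110001111000110001111)·(11011010101101010101010101) mod 2 = 0+0+0+1+1+0+1+0+0+0+1+1+0+1+0+0+0+1+0+0+0+0+0+1+0+1 mod 2 = 1
  c[1] = d·G[:,1] = (00111110001111000110001111)·(10110110011011001100110011) mod 2 = 0+0+1+1+0+1+1+0+0+0+1+0+1+1+0+0+0+1+0+0+0+0+0+0+1+1 mod 2 = 0
  c[2] = d·G[:,2] = (00111110001111000110001111)·(10000000000000000000000000) mod 2 = 0+0+0+0+0+0+0+0+0+0+0+0+0+0+0+0+0+0+0+0+0+0+0+0+0+0 mod 2 = 0
  c[3] = d·G[:,3] = (00111110001111000110001111)·(01110001111000111100001111) mod 2 = 0+0+1+1+0+0+0+0+0+0+1+0+0+0+0+0+0+1+0+0+0+0+1+1+1+1 mod 2 = 0
  c[4] = d·G[:,4] = (00111110001111000110001111)·(01000000000000000000000000) mod 2 = 0+0+0+0+0+0+0+0+0+0+0+0+0+0+0+0+0+0+0+0+0+0+0+0+0+0 mod 2 = 0
  c[5] = d·G[:,5] = (00111110001111000110001111)·(00100000000000000000000000) mod 2 = 0+0+1+0+0+0+0+0+0+0+0+0+0+0+0+0+0+0+0+0+0+0+0+0+0+0 mod 2 = 1
  c[6] = d·G[:,6] = (00111110001111000110001111)·(00010000000000000000000000) mod 2 = 0+0+0+1+0+0+0+0+0+0+0+0+0+0+0+0+0+0+0+0+0+0+0+0+0+0 mod 2 = 1
  c[7] = d·G[:,7] = (00111110001111000110001111)·(00001111111000000011111111) mod 2 = 0+0+0+0+1+1+1+0+0+0+1+0+0+0+0+0+0+0+1+0+0+0+1+1+1+1 mod 2 = 1
  c[8] = d·G[:,8] = (00111110001111000110001111)·(00001000000000000000000000) mod 2 = 0+0+0+0+1+0+0+0+0+0+0+0+0+0+0+0+0+0+0+0+0+0+0+0+0+0 mod 2 = 1
  c[9] = d·G[:,9] = (00111110001111000110001111)·(00000100000000000000000000) mod 2 = 0+0+0+0+0+1+0+0+0+0+0+0+0+0+0+0+0+0+0+0+0+0+0+0+0+0 mod 2 = 1
  c[10] = d·G[:,10] = (00111110001111000110001111)·(00000010000000000000000000) mod 2 = 0+0+0+0+0+0+1+0+0+0+0+0+0+0+0+0+0+0+0+0+0+0+0+0+0+0 mod 2 = 1
  c[11] = d·G[:,11] = (00111110001111000110001111)·(00000001000000000000000000) mod 2 = 0+0+0+0+0+0+0+0+0+0+0+0+0+0+0+0+0+0+0+0+0+0+0+0+0+0 mod 2 = 0
  c[12] = d·G[:,12] = (00111110001111000110001111)·(00000000100000000000000000) mod 2 = 0+0+0+0+0+0+0+0+0+0+0+0+0+0+0+0+0+0+0+0+0+0+0+0+0+0 mod 2 = 0
  c[13] = d·G[:,13] = (00111110001111000110001111)·(00000000010000000000000000) mod 2 = 0+0+0+0+0+0+0+0+0+0+0+0+0+0+0+0+0+0+0+0+0+0+0+0+0+0 mod 2 = 0
  c[14] = d·G[:,14] = (00111110001111000110001111)·(00000000001000000000000000) mod 2 = 0+0+0+0+0+0+0+0+0+0+1+0+0+0+0+0+0+0+0+0+0+0+0+0+0+0 mod 2 = 1
  c[15] = d·G[:,15] = (00111110001111000110001111)·(00000000000111111111111111) mod 2 = 0+0+0+0+0+0+0+0+0+0+0+1+1+1+0+0+0+1+1+0+0+0+1+1+1+1 mod 2 = 1
  c[16] = d·G[:,16] = (00111110001111000110001111)·(00000000000100000000000000) mod 2 = 0+0+0+0+0+0+0+0+0+0+0+1+0+0+0+0+0+0+0+0+0+0+0+0+0+0 mod 2 = 1
  c[17] = d·G[:,17] = (00111110001111000110001111)·(00000000000010000000000000) mod 2 = 0+0+0+0+0+0+0+0+0+0+0+0+1+0+0+0+0+0+0+0+0+0+0+0+0+0 mod 2 = 1
  c[18] = d·G[:,18] = (00111110001111000110001111)·(00000000000001000000000000) mod 2 = 0+0+0+0+0+0+0+0+0+0+0+0+0+1+0+0+0+0+0+0+0+0+0+0+0+0 mod 2 = 1
  c[19] = d·G[:,19] = (00111110001111000110001111)·(00000000000000100000000000) mod 2 = 0+0+0+0+0+0+0+0+0+0+0+0+0+0+0+0+0+0+0+0+0+0+0+0+0+0 mod 2 = 0
  c[20] = d·G[:,20] = (00111110001111000110001111)·(00000000000000010000000000) mod 2 = 0+0+0+0+0+0+0+0+0+0+0+0+0+0+0+0+0+0+0+0+0+0+0+0+0+0 mod 2 = 0
  c[21] = d·G[:,21] = (00111110001111000110001111)·(00000000000000001000000000) mod 2 = 0+0+0+0+0+0+0+0+0+0+0+0+0+0+0+0+0+0+0+0+0+0+0+0+0+0 mod 2 = 0
  c[22] = d·G[:,22] = (00111110001111000110001111)·(00000000000000000100000000) mod 2 = 0+0+0+0+0+0+0+0+0+0+0+0+0+0+0+0+0+1+0+0+0+0+0+0+0+0 mod 2 = 1
  c[23] = d·G[:,23] = (00111110001111000110001111)·(00000000000000000010000000) mod 2 = 0+0+0+0+0+0+0+0+0+0+0+0+0+0+0+0+0+0+1+0+0+0+0+0+0+0 mod 2 = 1
  c[24] = d·G[:,24] = (00111110001111000110001111)·(00000000000000000001000000) mod 2 = 0+0+0+0+0+0+0+0+0+0+0+0+0+0+0+0+0+0+0+0+0+0+0+0+0+0 mod 2 = 0
  c[25] = d·G[:,25] = (00111110001111000110001111)·(00000000000000000000100000) mod 2 = 0+0+0+0+0+0+0+0+0+0+0+0+0+0+0+0+0+0+0+0+0+0+0+0+0+0 mod 2 = 0
  c[26] = d·G[:,26] = (00111110001111000110001111)·(00000000000000000000010000) mod 2 = 0+0+0+0+0+0+0+0+0+0+0+0+0+0+0+0+0+0+0+0+0+0+0+0+0+0 mod 2 = 0
  c[27] = d·G[:,27] = (00111110001111000110001111)·(00000000000000000000001000) mod 2 = 0+0+0+0+0+0+0+0+0+0+0+0+0+0+0+0+0+0+0+0+0+0+1+0+0+0 mod 2 = 1
  c[28] = d·G[:,28] = (00111110001111000110001111)·(00000000000000000000000100) mod 2 = 0+0+0+0+0+0+0+0+0+0+0+0+0+0+0+0+0+0+0+0+0+0+0+1+0+0 mod 2 = 1
  c[29] = d·G[:,29] = (00111110001111000110001111)·(00000000000000000000000010) mod 2 = 0+0+0+0+0+0+0+0+0+0+0+0+0+0+0+0+0+0+0+0+0+0+0+0+1+0 mod 2 = 1
  c[30] = d·G[:,30] = (00111110001111000110001111)·(00000000000000000000000001) mod 2 = 0+0+0+0+0+0+0+0+0+0+0+0+0+0+0+0+0+0+0+0+0+0+0+0+0+1 mod 2 = 1
Codeword = 1000011111100011111000110001111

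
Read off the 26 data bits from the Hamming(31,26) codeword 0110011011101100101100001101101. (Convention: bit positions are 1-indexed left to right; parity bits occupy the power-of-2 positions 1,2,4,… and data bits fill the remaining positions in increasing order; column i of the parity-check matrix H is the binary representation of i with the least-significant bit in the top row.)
Parity bits occupy power-of-2 positions; data bits are at positions {3,5,6,7,9,10,11,12,13,14,15,17,18,19,20,21,22,23,24,25,26,27,28,29,30,31} (1-indexed).
Extract: c[3]=1 c[5]=0 c[6]=1 c[7]=1 c[9]=1 c[10]=1 c[11]=1 c[12]=0 c[13]=1 c[14]=1 c[15]=0 c[17]=1 c[18]=0 c[19]=1 c[20]=1 c[21]=0 c[22]=0 c[23]=0 c[24]=0 c[25]=1 c[26]=1 c[27]=0 c[28]=1 c[29]=1 c[30]=0 c[31]=1
Data = 10111110110101100001101101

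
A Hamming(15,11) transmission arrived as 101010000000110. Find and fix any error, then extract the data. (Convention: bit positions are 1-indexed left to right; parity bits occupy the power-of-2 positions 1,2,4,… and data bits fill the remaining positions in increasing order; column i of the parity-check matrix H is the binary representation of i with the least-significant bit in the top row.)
Syndrome s = H · r^T (mod 2), r = 101010000000110:
  s[0] = (101010101010101)·(101010000000110) mod 2 = 1+0+1+0+1+0+0+0+0+0+0+0+1+0+0 mod 2 = 0
  s[1] = (011001100110011)·(101010000000110) mod 2 = 0+0+1+0+0+0+0+0+0+0+0+0+0+1+0 mod 2 = 0
  s[2] = (000111100001111)·(101010000000110) mod 2 = 0+0+0+0+1+0+0+0+0+0+0+0+1+1+0 mod 2 = 1
  s[3] = (000000011111111)·(101010000000110) mod 2 = 0+0+0+0+0+0+0+0+0+0+0+0+1+1+0 mod 2 = 0
Syndrome = 0010
Column 4 of H equals this syndrome → error at bit 4 (1-indexed).
Flip bit 4: 101010000000110 → 101110000000110
Extract data bits at positions {3,5,6,7,9,10,11,12,13,14,15}: 11000000110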